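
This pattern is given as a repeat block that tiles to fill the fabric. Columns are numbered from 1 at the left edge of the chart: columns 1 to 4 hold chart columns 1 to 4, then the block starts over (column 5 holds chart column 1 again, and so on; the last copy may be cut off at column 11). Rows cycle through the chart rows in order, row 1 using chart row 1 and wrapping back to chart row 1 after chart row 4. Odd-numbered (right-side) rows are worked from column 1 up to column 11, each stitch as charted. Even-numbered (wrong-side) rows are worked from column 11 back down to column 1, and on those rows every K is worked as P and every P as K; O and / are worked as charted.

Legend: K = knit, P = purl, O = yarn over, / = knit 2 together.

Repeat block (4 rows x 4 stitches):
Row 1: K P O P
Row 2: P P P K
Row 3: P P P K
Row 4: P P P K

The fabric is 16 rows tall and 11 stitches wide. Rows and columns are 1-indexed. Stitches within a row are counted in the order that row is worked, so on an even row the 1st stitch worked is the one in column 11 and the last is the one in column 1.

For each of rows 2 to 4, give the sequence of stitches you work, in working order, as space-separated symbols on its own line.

Row 2: chart row 2, WS - tiled (columns 1-11): P P P K P P P K P P P; work from column 11 back to 1 with K<->P swapped.
Row 3: chart row 3, RS - tile across columns 1-11 and work as-is.
Row 4: chart row 4, WS - tiled (columns 1-11): P P P K P P P K P P P; work from column 11 back to 1 with K<->P swapped.

Result:
K K K P K K K P K K K
P P P K P P P K P P P
K K K P K K K P K K K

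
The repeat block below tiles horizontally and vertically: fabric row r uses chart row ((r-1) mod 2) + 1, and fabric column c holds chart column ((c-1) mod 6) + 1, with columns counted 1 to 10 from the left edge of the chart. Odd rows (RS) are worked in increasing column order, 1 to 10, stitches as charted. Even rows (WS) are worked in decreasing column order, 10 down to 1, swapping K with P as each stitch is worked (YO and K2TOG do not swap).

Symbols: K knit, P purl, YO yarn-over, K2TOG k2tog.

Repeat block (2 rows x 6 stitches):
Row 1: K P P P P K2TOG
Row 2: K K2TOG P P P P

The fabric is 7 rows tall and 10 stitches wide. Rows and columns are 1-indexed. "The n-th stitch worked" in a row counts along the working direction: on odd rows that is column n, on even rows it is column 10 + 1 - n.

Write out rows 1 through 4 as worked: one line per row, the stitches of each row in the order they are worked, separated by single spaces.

Result:
K P P P P K2TOG K P P P
K K K2TOG P K K K K K2TOG P
K P P P P K2TOG K P P P
K K K2TOG P K K K K K2TOG P

Derivation:
Row 1: chart row 1, RS - tile across columns 1-10 and work as-is.
Row 2: chart row 2, WS - tiled (columns 1-10): K K2TOG P P P P K K2TOG P P; work from column 10 back to 1 with K<->P swapped.
Row 3: chart row 1, RS - tile across columns 1-10 and work as-is.
Row 4: chart row 2, WS - tiled (columns 1-10): K K2TOG P P P P K K2TOG P P; work from column 10 back to 1 with K<->P swapped.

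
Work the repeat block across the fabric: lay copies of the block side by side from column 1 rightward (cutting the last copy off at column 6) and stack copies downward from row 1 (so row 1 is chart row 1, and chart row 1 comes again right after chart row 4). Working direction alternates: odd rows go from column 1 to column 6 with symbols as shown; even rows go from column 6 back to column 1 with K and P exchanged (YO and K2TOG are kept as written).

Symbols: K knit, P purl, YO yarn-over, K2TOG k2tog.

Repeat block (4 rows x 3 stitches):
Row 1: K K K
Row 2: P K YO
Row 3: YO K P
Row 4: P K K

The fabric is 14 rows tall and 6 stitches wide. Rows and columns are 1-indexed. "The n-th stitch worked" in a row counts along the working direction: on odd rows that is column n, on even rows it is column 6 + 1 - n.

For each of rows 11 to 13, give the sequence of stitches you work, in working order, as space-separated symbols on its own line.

Row 11: chart row 3, RS - tile across columns 1-6 and work as-is.
Row 12: chart row 4, WS - tiled (columns 1-6): P K K P K K; work from column 6 back to 1 with K<->P swapped.
Row 13: chart row 1, RS - tile across columns 1-6 and work as-is.

== ROWS AS WORKED ==
YO K P YO K P
P P K P P K
K K K K K K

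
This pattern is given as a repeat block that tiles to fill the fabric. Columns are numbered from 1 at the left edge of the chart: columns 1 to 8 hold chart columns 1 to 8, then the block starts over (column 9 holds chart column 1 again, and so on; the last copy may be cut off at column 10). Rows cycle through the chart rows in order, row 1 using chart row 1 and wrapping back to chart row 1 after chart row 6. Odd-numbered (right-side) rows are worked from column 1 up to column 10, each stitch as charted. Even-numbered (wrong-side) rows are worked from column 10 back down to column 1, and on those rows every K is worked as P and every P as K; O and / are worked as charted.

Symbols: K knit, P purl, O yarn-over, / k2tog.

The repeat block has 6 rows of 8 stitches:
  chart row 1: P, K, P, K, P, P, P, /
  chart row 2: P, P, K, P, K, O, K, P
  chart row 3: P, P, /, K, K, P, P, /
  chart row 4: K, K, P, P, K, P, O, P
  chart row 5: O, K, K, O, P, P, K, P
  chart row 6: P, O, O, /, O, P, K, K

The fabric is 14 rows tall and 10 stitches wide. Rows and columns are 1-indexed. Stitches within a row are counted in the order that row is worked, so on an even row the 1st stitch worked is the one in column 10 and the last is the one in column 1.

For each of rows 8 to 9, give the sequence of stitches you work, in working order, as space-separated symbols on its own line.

== ROWS AS WORKED ==
K K K P O P K P K K
P P / K K P P / P P

Derivation:
Row 8: chart row 2, WS - tiled (columns 1-10): P P K P K O K P P P; work from column 10 back to 1 with K<->P swapped.
Row 9: chart row 3, RS - tile across columns 1-10 and work as-is.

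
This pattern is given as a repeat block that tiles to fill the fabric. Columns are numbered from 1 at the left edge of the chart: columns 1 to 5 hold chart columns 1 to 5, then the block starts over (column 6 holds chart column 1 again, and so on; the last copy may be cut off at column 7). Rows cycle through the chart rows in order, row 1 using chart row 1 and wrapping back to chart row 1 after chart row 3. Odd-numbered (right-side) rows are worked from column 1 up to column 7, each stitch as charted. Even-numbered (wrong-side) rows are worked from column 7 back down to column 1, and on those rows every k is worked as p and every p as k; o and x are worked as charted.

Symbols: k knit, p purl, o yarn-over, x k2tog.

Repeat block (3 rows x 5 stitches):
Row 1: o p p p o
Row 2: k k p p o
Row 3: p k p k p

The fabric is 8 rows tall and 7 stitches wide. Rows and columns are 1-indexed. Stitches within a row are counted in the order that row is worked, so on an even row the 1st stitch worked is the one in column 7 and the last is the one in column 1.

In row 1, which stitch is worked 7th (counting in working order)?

Row 1: (1-1) mod 3 = 0, so use chart row 1. Odd row -> RS.
Chart row 1 tiled across columns 1-7: o p p p o o p
RS: work column 1 to column 7, symbols as charted — the tiled row is the row as worked.
The 7th stitch worked is p.

== STITCH ==
p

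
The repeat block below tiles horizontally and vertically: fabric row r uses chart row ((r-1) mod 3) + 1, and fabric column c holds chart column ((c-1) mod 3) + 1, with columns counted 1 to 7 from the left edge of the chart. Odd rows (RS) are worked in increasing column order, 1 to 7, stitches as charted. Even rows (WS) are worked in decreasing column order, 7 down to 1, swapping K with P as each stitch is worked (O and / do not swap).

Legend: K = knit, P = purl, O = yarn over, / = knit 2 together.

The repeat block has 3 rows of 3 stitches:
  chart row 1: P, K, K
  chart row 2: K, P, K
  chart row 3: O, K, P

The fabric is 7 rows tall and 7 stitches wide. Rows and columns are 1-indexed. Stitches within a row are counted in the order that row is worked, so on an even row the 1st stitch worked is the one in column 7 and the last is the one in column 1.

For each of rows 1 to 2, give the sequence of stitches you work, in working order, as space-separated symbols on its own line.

Row 1: chart row 1, RS - tile across columns 1-7 and work as-is.
Row 2: chart row 2, WS - tiled (columns 1-7): K P K K P K K; work from column 7 back to 1 with K<->P swapped.

Rows as worked:
P K K P K K P
P P K P P K P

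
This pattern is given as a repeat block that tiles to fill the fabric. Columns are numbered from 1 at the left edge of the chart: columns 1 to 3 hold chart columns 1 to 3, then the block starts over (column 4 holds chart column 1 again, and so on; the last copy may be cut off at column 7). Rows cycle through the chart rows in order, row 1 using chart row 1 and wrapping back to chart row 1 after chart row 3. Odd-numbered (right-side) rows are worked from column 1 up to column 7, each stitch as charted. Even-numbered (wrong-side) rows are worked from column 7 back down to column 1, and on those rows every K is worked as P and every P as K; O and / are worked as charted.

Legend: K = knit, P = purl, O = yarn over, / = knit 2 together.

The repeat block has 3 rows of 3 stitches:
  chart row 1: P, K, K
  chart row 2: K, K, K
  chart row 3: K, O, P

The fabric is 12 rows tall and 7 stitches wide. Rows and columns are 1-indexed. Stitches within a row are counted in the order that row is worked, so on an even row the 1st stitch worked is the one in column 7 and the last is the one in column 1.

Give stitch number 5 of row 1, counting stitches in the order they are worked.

Result:
K

Derivation:
Row 1 uses chart row ((1-1) mod 3)+1 = 1. Row 1 is odd, so RS.
Chart row 1 tiled across columns 1-7: P K K P K K P
RS: work column 1 to column 7, symbols as charted — the tiled row is the row as worked.
Stitch 5 in working order -> K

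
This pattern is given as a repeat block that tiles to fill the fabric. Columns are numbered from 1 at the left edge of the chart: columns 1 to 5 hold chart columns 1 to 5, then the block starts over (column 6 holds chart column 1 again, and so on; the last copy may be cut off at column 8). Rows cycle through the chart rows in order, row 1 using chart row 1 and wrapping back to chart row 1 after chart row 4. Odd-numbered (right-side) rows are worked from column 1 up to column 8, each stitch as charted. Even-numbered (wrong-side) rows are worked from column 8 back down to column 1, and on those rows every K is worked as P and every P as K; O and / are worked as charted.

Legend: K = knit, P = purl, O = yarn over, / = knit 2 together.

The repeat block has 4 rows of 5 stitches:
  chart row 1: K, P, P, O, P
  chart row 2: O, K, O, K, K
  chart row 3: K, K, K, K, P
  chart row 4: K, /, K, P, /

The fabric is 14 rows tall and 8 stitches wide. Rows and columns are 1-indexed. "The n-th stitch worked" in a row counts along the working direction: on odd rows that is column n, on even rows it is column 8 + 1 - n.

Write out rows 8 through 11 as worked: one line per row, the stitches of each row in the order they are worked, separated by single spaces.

Result:
P / P / K P / P
K P P O P K P P
O P O P P O P O
K K K K P K K K

Derivation:
Row 8: chart row 4, WS - tiled (columns 1-8): K / K P / K / K; work from column 8 back to 1 with K<->P swapped.
Row 9: chart row 1, RS - tile across columns 1-8 and work as-is.
Row 10: chart row 2, WS - tiled (columns 1-8): O K O K K O K O; work from column 8 back to 1 with K<->P swapped.
Row 11: chart row 3, RS - tile across columns 1-8 and work as-is.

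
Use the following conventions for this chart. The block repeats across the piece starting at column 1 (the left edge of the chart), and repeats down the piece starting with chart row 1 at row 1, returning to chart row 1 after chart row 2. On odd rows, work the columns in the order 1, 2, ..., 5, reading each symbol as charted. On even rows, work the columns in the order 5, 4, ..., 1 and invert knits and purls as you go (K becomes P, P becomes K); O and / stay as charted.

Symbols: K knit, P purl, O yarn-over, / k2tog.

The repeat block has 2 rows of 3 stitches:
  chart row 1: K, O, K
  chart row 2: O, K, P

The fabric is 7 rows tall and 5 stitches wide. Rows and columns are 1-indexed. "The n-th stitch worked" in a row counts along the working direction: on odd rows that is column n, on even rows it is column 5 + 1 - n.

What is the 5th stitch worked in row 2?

Stitch:
O

Derivation:
For row 2: chart row = ((2-1) mod 2) + 1 = 2; this is a WS (even) row.
Chart row 2 tiled across columns 1-5: O K P O K
WS row: flip the tiled sequence (start at column 5) and apply K<->P; O and / stay.
Row 2 as worked: P O K P O
Counting 5 along the worked row gives O.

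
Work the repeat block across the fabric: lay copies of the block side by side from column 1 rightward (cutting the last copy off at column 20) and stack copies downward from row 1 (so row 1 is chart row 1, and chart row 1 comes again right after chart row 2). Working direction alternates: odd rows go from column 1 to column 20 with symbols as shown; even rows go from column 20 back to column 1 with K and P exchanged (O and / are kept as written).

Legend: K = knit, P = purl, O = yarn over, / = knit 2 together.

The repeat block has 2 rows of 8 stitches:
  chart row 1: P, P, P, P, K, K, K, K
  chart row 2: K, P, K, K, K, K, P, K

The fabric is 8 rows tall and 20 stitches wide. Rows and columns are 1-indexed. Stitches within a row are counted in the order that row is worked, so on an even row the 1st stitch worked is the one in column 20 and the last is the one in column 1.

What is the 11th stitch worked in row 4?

Row 4 uses chart row ((4-1) mod 2)+1 = 2. Row 4 is even, so WS.
Chart row 2 tiled across columns 1-20: K P K K K K P K K P K K K K P K K P K K
WS row: flip the tiled sequence (start at column 20) and apply K<->P; O and / stay.
Row 4 as worked: P P K P P K P P P P K P P K P P P P K P
Stitch 11 in working order -> K

Stitch:
K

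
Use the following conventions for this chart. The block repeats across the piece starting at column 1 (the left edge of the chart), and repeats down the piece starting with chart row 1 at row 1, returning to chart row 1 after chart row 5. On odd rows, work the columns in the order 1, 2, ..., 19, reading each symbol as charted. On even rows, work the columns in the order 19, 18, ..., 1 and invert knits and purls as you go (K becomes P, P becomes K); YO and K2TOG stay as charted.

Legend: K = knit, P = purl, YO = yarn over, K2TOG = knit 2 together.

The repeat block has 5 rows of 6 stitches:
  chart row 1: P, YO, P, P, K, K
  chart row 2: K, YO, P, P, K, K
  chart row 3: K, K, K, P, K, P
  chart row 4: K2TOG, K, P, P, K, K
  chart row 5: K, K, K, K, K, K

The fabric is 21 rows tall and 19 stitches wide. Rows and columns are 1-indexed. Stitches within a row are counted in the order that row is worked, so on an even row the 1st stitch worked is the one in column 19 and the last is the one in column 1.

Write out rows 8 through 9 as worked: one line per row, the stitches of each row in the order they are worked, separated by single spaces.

Result:
P K P K P P P K P K P P P K P K P P P
K2TOG K P P K K K2TOG K P P K K K2TOG K P P K K K2TOG

Derivation:
Row 8: chart row 3, WS - tiled (columns 1-19): K K K P K P K K K P K P K K K P K P K; work from column 19 back to 1 with K<->P swapped.
Row 9: chart row 4, RS - tile across columns 1-19 and work as-is.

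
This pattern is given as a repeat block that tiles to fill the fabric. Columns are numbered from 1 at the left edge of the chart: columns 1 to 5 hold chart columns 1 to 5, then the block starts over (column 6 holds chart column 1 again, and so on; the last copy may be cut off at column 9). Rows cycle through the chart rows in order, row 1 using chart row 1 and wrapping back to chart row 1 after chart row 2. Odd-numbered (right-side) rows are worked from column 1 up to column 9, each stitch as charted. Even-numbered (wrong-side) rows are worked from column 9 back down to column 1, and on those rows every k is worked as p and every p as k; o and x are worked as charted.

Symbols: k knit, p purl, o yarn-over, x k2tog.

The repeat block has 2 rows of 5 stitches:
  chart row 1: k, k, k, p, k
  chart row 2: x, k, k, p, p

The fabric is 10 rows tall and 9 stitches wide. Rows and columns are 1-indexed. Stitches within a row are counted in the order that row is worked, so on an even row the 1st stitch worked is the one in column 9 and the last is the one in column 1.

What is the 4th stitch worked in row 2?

Row 2: (2-1) mod 2 = 1, so use chart row 2. Even row -> WS.
Chart row 2 tiled across columns 1-9: x k k p p x k k p
Wrong side: read the tiled row from column 9 down to 1 and exchange k with p (leave o, x).
Row 2 as worked: k p p x k k p p x
The 4th stitch worked is x.

Result:
x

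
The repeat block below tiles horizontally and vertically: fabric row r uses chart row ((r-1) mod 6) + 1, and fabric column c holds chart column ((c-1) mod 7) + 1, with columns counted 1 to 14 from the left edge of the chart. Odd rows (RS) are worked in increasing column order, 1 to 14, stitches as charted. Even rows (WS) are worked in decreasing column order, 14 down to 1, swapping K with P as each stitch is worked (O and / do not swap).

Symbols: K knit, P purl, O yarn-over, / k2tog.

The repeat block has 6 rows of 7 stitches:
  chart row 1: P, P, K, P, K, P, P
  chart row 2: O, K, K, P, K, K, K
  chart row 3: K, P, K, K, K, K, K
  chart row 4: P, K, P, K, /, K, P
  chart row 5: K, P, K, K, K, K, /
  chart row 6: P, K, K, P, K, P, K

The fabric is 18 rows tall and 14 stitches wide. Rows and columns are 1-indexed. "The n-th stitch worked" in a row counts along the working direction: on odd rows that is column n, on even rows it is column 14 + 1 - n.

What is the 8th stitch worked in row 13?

== STITCH ==
P

Derivation:
For row 13: chart row = ((13-1) mod 6) + 1 = 1; this is a RS (odd) row.
Chart row 1 tiled across columns 1-14: P P K P K P P P P K P K P P
Right side: take the tiled row as-is (worked left to right from column 1).
Counting 8 along the worked row gives P.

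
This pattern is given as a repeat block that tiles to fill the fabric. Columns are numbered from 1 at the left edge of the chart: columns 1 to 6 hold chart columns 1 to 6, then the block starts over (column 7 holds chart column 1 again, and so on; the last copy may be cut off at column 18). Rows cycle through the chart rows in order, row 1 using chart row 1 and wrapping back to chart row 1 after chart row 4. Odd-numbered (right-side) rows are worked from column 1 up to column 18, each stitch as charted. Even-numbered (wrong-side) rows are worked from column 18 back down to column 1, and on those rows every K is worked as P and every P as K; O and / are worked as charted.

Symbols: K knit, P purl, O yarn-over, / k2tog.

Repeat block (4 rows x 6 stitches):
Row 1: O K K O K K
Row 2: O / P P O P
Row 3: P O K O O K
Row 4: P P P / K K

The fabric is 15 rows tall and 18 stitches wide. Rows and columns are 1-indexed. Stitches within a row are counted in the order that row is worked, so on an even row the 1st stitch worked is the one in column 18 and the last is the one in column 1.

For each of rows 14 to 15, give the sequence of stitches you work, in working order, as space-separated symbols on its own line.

Rows as worked:
K O K K / O K O K K / O K O K K / O
P O K O O K P O K O O K P O K O O K

Derivation:
Row 14: chart row 2, WS - tiled (columns 1-18): O / P P O P O / P P O P O / P P O P; work from column 18 back to 1 with K<->P swapped.
Row 15: chart row 3, RS - tile across columns 1-18 and work as-is.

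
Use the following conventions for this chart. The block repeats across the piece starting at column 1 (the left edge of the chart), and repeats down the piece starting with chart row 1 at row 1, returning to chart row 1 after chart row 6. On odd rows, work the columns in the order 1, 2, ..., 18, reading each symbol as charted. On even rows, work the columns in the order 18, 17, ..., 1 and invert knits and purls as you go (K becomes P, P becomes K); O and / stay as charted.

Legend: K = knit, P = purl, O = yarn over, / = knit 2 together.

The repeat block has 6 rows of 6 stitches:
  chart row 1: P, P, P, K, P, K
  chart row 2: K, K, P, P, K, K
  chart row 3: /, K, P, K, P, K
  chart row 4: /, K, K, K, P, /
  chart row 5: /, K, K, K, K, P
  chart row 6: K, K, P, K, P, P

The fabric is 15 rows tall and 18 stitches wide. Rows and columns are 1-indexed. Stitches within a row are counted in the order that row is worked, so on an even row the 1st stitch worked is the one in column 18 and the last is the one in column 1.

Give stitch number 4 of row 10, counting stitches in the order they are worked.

Row 10 uses chart row ((10-1) mod 6)+1 = 4. Row 10 is even, so WS.
Chart row 4 tiled across columns 1-18: / K K K P / / K K K P / / K K K P /
Wrong side: read the tiled row from column 18 down to 1 and exchange K with P (leave O, /).
Row 10 as worked: / K P P P / / K P P P / / K P P P /
Counting 4 along the worked row gives P.

Stitch:
P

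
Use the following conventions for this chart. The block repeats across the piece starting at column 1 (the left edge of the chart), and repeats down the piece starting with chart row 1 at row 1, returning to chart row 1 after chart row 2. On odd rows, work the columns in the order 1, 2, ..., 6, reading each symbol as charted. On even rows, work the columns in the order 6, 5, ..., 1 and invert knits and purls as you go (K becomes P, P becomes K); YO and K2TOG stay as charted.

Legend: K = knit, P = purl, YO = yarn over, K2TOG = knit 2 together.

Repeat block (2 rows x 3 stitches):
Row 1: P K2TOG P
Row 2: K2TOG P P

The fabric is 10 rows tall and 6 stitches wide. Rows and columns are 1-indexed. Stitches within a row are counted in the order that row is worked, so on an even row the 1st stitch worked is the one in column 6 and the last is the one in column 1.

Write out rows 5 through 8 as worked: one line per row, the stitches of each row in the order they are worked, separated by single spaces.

Result:
P K2TOG P P K2TOG P
K K K2TOG K K K2TOG
P K2TOG P P K2TOG P
K K K2TOG K K K2TOG

Derivation:
Row 5: chart row 1, RS - tile across columns 1-6 and work as-is.
Row 6: chart row 2, WS - tiled (columns 1-6): K2TOG P P K2TOG P P; work from column 6 back to 1 with K<->P swapped.
Row 7: chart row 1, RS - tile across columns 1-6 and work as-is.
Row 8: chart row 2, WS - tiled (columns 1-6): K2TOG P P K2TOG P P; work from column 6 back to 1 with K<->P swapped.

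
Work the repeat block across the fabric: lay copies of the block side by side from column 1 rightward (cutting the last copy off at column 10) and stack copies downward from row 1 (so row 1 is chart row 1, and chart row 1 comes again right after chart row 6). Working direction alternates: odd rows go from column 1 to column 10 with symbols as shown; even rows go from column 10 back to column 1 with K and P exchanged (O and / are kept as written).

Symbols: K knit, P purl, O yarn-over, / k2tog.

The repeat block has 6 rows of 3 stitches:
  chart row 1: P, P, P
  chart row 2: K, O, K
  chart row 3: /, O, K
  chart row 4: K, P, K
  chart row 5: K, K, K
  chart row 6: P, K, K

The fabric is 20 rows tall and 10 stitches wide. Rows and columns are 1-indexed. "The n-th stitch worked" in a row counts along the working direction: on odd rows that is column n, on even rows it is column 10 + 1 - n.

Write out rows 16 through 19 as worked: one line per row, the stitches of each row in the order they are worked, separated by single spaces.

Rows as worked:
P P K P P K P P K P
K K K K K K K K K K
K P P K P P K P P K
P P P P P P P P P P

Derivation:
Row 16: chart row 4, WS - tiled (columns 1-10): K P K K P K K P K K; work from column 10 back to 1 with K<->P swapped.
Row 17: chart row 5, RS - tile across columns 1-10 and work as-is.
Row 18: chart row 6, WS - tiled (columns 1-10): P K K P K K P K K P; work from column 10 back to 1 with K<->P swapped.
Row 19: chart row 1, RS - tile across columns 1-10 and work as-is.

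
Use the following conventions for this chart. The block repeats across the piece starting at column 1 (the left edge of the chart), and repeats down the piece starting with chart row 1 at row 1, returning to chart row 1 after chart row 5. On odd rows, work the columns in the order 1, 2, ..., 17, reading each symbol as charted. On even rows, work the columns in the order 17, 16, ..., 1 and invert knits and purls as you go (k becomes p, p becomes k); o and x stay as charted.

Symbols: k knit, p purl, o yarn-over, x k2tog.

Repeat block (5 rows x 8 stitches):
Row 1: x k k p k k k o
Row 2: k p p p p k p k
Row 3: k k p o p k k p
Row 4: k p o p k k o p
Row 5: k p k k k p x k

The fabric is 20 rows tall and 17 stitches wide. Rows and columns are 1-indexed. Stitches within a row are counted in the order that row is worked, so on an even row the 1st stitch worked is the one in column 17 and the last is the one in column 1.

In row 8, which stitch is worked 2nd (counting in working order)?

Row 8 uses chart row ((8-1) mod 5)+1 = 3. Row 8 is even, so WS.
Chart row 3 tiled across columns 1-17: k k p o p k k p k k p o p k k p k
WS row: flip the tiled sequence (start at column 17) and apply k<->p; o and x stay.
Row 8 as worked: p k p p k o k p p k p p k o k p p
Counting 2 along the worked row gives k.

== STITCH ==
k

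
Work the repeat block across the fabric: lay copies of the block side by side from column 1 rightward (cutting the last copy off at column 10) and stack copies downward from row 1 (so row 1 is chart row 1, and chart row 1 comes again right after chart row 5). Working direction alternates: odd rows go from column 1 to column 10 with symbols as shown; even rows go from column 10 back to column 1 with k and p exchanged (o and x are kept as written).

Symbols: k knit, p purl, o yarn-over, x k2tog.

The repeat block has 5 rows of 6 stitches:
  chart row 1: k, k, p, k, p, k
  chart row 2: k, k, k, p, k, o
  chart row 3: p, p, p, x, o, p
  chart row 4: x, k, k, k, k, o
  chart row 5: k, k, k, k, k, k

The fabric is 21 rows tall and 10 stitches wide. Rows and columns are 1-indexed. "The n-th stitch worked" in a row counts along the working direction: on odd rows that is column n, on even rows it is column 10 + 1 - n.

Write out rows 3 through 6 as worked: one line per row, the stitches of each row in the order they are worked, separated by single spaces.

Result:
p p p x o p p p p x
p p p x o p p p p x
k k k k k k k k k k
p k p p p k p k p p

Derivation:
Row 3: chart row 3, RS - tile across columns 1-10 and work as-is.
Row 4: chart row 4, WS - tiled (columns 1-10): x k k k k o x k k k; work from column 10 back to 1 with k<->p swapped.
Row 5: chart row 5, RS - tile across columns 1-10 and work as-is.
Row 6: chart row 1, WS - tiled (columns 1-10): k k p k p k k k p k; work from column 10 back to 1 with k<->p swapped.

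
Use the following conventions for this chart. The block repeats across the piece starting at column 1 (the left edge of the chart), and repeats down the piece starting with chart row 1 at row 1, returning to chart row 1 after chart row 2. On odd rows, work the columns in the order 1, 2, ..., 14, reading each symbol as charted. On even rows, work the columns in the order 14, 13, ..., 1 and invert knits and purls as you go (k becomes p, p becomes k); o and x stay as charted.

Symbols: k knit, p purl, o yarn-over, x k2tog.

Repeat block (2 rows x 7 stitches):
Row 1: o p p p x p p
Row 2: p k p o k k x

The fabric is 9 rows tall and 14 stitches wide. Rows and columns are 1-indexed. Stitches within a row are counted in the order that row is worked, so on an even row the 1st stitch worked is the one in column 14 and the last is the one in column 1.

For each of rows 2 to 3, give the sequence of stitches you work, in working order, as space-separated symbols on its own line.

Row 2: chart row 2, WS - tiled (columns 1-14): p k p o k k x p k p o k k x; work from column 14 back to 1 with k<->p swapped.
Row 3: chart row 1, RS - tile across columns 1-14 and work as-is.

== ROWS AS WORKED ==
x p p o k p k x p p o k p k
o p p p x p p o p p p x p p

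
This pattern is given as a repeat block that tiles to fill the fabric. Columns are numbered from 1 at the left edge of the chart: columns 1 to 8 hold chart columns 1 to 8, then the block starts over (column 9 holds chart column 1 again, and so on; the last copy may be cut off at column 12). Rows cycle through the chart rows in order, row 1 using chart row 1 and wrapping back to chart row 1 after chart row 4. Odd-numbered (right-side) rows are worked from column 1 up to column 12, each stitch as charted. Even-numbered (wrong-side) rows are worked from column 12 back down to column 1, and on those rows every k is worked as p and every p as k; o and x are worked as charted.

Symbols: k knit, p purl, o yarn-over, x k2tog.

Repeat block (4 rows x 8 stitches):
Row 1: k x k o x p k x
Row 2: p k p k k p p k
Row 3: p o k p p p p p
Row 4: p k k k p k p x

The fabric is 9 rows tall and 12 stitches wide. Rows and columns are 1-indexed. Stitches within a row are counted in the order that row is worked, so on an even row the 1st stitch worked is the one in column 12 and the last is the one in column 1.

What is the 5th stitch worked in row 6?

Row 6: (6-1) mod 4 = 1, so use chart row 2. Even row -> WS.
Chart row 2 tiled across columns 1-12: p k p k k p p k p k p k
WS row: flip the tiled sequence (start at column 12) and apply k<->p; o and x stay.
Row 6 as worked: p k p k p k k p p k p k
Stitch 5 in working order -> p

Stitch:
p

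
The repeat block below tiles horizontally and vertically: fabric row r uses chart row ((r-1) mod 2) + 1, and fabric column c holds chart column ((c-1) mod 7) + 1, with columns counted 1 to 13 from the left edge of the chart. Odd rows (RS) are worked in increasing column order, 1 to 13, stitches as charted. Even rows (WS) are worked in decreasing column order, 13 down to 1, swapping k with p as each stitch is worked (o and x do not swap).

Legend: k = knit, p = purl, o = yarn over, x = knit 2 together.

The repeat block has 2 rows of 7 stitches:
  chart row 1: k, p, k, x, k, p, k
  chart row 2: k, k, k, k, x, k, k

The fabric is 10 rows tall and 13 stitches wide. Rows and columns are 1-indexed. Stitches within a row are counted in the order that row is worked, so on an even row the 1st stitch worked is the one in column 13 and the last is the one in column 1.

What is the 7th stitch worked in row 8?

Stitch:
p

Derivation:
For row 8: chart row = ((8-1) mod 2) + 1 = 2; this is a WS (even) row.
Chart row 2 tiled across columns 1-13: k k k k x k k k k k k x k
WS row: flip the tiled sequence (start at column 13) and apply k<->p; o and x stay.
Row 8 as worked: p x p p p p p p x p p p p
Stitch 7 in working order -> p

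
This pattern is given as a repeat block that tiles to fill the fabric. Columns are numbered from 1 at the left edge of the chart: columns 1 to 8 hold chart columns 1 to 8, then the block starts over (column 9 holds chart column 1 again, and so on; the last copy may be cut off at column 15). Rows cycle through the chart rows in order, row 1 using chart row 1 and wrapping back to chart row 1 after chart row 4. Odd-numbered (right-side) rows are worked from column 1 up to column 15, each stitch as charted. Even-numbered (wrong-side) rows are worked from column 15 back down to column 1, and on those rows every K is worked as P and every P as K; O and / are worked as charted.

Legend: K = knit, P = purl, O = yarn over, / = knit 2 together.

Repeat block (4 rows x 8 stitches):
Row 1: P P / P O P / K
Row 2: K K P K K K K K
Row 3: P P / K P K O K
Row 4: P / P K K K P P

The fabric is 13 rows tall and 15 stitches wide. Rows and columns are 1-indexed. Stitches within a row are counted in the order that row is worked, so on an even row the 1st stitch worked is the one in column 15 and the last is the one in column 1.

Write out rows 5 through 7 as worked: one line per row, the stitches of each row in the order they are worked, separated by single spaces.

Rows as worked:
P P / P O P / K P P / P O P /
P P P P K P P P P P P P K P P
P P / K P K O K P P / K P K O

Derivation:
Row 5: chart row 1, RS - tile across columns 1-15 and work as-is.
Row 6: chart row 2, WS - tiled (columns 1-15): K K P K K K K K K K P K K K K; work from column 15 back to 1 with K<->P swapped.
Row 7: chart row 3, RS - tile across columns 1-15 and work as-is.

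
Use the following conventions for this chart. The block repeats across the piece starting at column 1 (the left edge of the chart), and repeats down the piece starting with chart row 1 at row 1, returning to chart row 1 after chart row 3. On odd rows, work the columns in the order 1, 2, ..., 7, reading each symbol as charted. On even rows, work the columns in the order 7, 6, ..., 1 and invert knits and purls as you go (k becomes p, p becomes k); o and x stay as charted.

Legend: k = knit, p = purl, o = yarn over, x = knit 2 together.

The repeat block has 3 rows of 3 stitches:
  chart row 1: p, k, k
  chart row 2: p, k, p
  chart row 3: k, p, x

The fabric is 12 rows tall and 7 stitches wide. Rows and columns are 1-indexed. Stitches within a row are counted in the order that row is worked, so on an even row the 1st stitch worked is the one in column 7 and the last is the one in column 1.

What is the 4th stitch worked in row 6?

Row 6 uses chart row ((6-1) mod 3)+1 = 3. Row 6 is even, so WS.
Chart row 3 tiled across columns 1-7: k p x k p x k
WS row: flip the tiled sequence (start at column 7) and apply k<->p; o and x stay.
Row 6 as worked: p x k p x k p
Stitch 4 in working order -> p

Stitch:
p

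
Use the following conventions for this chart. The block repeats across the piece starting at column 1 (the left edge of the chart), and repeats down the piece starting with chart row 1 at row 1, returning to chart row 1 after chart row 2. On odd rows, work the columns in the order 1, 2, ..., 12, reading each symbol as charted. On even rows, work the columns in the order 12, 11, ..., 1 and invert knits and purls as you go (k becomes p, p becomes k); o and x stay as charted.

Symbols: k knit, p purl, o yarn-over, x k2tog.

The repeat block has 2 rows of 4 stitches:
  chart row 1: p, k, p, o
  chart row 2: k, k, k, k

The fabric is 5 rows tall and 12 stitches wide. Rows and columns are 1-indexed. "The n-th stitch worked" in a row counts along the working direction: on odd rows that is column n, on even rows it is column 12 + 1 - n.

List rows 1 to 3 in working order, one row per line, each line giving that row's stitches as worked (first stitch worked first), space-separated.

Result:
p k p o p k p o p k p o
p p p p p p p p p p p p
p k p o p k p o p k p o

Derivation:
Row 1: chart row 1, RS - tile across columns 1-12 and work as-is.
Row 2: chart row 2, WS - tiled (columns 1-12): k k k k k k k k k k k k; work from column 12 back to 1 with k<->p swapped.
Row 3: chart row 1, RS - tile across columns 1-12 and work as-is.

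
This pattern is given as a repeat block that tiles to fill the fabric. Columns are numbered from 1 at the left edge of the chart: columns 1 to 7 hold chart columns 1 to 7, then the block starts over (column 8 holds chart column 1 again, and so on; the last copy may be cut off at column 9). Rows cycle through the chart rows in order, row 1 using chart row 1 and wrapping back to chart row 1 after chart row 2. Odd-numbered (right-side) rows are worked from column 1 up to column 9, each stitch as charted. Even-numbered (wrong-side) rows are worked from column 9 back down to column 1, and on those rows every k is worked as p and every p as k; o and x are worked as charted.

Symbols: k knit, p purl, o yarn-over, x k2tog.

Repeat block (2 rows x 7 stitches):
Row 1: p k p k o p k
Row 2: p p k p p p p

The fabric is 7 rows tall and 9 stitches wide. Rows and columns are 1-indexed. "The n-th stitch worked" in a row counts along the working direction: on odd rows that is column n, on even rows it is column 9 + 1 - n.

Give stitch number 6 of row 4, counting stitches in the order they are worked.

Row 4 uses chart row ((4-1) mod 2)+1 = 2. Row 4 is even, so WS.
Chart row 2 tiled across columns 1-9: p p k p p p p p p
WS: work from column 9 back to column 1 (reverse the tiled row), swapping k<->p (o and x unchanged).
Row 4 as worked: k k k k k k p k k
Counting 6 along the worked row gives k.

== STITCH ==
k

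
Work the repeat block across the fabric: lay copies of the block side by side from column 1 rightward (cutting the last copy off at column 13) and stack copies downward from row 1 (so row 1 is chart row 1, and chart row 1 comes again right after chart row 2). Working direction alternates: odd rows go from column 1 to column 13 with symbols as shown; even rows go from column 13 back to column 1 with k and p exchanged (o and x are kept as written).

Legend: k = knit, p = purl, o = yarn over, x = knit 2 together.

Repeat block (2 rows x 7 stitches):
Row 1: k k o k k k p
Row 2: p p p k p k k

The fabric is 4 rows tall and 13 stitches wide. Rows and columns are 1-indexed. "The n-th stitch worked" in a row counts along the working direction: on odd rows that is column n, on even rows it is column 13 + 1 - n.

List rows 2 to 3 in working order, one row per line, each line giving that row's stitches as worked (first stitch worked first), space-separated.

Row 2: chart row 2, WS - tiled (columns 1-13): p p p k p k k p p p k p k; work from column 13 back to 1 with k<->p swapped.
Row 3: chart row 1, RS - tile across columns 1-13 and work as-is.

Result:
p k p k k k p p k p k k k
k k o k k k p k k o k k k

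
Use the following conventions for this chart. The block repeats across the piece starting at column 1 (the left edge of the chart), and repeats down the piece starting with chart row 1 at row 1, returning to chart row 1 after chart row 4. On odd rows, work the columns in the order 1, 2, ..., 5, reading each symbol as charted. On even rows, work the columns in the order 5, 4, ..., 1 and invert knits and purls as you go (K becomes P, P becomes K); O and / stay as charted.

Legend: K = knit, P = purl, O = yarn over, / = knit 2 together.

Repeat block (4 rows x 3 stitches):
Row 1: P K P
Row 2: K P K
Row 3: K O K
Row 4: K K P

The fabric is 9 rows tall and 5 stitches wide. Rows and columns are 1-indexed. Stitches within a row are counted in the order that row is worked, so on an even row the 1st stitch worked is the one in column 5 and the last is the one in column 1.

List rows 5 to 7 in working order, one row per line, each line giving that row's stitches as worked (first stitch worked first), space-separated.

Result:
P K P P K
K P P K P
K O K K O

Derivation:
Row 5: chart row 1, RS - tile across columns 1-5 and work as-is.
Row 6: chart row 2, WS - tiled (columns 1-5): K P K K P; work from column 5 back to 1 with K<->P swapped.
Row 7: chart row 3, RS - tile across columns 1-5 and work as-is.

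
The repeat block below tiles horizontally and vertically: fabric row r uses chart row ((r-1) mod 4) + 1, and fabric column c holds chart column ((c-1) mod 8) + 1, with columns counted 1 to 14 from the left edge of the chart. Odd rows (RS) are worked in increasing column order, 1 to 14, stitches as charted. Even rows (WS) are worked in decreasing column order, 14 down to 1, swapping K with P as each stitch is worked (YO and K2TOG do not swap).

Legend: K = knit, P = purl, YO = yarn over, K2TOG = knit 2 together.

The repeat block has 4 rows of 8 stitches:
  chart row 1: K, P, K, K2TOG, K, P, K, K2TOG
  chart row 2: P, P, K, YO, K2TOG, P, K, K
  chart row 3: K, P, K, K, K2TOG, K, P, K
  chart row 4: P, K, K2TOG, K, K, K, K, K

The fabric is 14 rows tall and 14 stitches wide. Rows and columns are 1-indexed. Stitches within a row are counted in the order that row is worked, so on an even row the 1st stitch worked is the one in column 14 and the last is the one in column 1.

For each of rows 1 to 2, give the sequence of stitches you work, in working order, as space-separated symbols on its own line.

Row 1: chart row 1, RS - tile across columns 1-14 and work as-is.
Row 2: chart row 2, WS - tiled (columns 1-14): P P K YO K2TOG P K K P P K YO K2TOG P; work from column 14 back to 1 with K<->P swapped.

== ROWS AS WORKED ==
K P K K2TOG K P K K2TOG K P K K2TOG K P
K K2TOG YO P K K P P K K2TOG YO P K K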